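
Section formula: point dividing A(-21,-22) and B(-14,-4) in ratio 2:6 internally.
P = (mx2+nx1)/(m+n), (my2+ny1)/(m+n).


Px = (2*(-14) + 6*(-21))/8 = -154/8 = -19.2500
Py = (2*(-4) + 6*(-22))/8 = -140/8 = -17.5000

P = (-19.2500, -17.5000)


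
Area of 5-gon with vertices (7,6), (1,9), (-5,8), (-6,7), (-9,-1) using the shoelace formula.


sum(xi*y_{i+1}) = 7*9 + 1*8 - 5*7 - 6*(-1) - 9*6 = -12
sum(yi*x_{i+1}) = 6*1 + 9*(-5) + 8*(-6) + 7*(-9) - 1*7 = -157
Area = |-12 + 157|/2 = 145/2 = 72.5000

72.5000 sq units


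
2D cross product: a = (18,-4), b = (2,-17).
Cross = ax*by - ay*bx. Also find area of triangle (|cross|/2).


cross = 18*(-17) + 4*2 = -306 + 8 = -298
Triangle area = |-298|/2 = 298/2 = 149.0000

cross = -298, triangle area = 149.0000


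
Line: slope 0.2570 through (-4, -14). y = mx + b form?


y + 14 = 0.2570(x + 4)
y = 0.2570x - 14 - 0.2570*(-4)
y = 0.2570x - 12.9720

y = 0.2570x - 12.9720


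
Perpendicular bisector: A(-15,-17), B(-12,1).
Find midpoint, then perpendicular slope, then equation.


Midpoint = (-13.5, -8)
Slope of AB = dy/dx = 18/3 = 6.0000
Perp slope = -dx/dy = -3/18 = -0.1667
b = My - (perp slope)*Mx = -8 + (3*(-13.5))/18 = -8 - 2.2500 = -10.2500

y = -0.1667x - 10.2500


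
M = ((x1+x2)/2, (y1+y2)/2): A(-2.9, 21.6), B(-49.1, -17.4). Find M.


Mx = (-2.9 - 49.1)/2 = -52.0/2 = -26.0000
My = (21.6 - 17.4)/2 = 4.2/2 = 2.1000

(-26.0000, 2.1000)


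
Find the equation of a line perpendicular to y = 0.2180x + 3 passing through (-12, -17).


Perpendicular slope = -1/m1 = -1/0.2180 = -4.5872
b2 = y0 - m2*x0 = -17 - 12/0.2180 = -17 - 55.0459 = -72.0459

y = -4.5872x - 72.0459


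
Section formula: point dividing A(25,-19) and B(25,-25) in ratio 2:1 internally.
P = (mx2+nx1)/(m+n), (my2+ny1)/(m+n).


Px = (2*25 + 1*25)/3 = 75/3 = 25.0000
Py = (2*(-25) + 1*(-19))/3 = -69/3 = -23.0000

P = (25.0000, -23.0000)


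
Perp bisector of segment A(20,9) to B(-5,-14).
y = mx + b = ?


Midpoint = (7.5, -2.5)
Slope of AB = dy/dx = -23/(-25) = 0.9200
Perp slope = -dx/dy = -25/23 = -1.0870
b = My - (perp slope)*Mx = -2.5 + (-25*7.5)/(-23) = -2.5 + 8.1522 = 5.6522

y = -1.0870x + 5.6522


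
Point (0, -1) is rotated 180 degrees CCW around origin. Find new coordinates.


cos(180) = -1, sin(180) = 0
x' = 0*(-1) + 1*0 = 0
y' = 0*0 - 1*(-1) = 1

(0, 1)


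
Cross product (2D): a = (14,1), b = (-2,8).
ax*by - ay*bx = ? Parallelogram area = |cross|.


cross = 14*8 - 1*(-2) = 112 + 2 = 114
Parallelogram area = |114| = 114

cross = 114, parallelogram area = 114


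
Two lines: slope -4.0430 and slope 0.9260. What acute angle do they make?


m1-m2 = -4.969
1+m1*m2 = -2.743818
tan(theta) = |-4.969/(-2.743818)| = 1.810980
theta = arctan(|-4.969/(-2.743818)|) = 61.0931 degrees (acute angle)

61.0931 degrees


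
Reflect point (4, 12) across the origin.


Reflection rule for origin: (-x, -y)
(4, 12) -> (-4, -12)

(-4, -12)


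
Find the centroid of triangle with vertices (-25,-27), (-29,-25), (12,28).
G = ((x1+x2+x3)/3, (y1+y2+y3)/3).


Gx = (-25- 29+12)/3 = -42/3 = -14.0000
Gy = (-27- 25+28)/3 = -24/3 = -8.0000

G = (-14.0000, -8.0000)


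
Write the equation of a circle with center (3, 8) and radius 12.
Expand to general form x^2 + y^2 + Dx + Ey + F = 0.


(x-3)^2 + (y-8)^2 = 12^2
D = -2h = -6, E = -2k = -16
F = h^2+k^2-r^2 = 9+64-144 = -71

x^2 + y^2 - 6x - 16y - 71 = 0


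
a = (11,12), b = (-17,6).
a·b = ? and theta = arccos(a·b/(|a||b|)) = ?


a·b = 11*(-17) + 12*6 = -187 + 72 = -115
|a| = sqrt(121+144) = 16.2788
|b| = sqrt(289+36) = 18.0278
cos(theta) = -115/(sqrt(265)*sqrt(325)) = -115/sqrt(86125) = -0.391862
theta = arccos(-115/sqrt(86125)) = 113.0704 degrees

a·b = -115, theta = 113.0704 deg


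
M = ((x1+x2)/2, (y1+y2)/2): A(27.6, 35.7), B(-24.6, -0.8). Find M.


Mx = (27.6 - 24.6)/2 = 3.0/2 = 1.5000
My = (35.7 - 0.8)/2 = 34.9/2 = 17.4500

(1.5000, 17.4500)


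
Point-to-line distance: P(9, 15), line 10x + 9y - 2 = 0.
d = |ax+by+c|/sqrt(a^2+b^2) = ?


|10*9 + 9*15 - 2| = |223| = 223
sqrt(100 + 81) = sqrt(181) = 13.4536
d = 223/sqrt(181) = 16.5755

16.5755


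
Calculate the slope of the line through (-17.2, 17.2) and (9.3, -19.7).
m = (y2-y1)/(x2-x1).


dy = -19.7 - 17.2 = -36.9
dx = 9.3 + 17.2 = 26.5
m = -36.9/26.5 = -1.3925

m = -1.3925


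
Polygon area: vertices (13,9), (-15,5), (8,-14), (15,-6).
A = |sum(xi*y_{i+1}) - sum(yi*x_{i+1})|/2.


sum(xi*y_{i+1}) = 13*5 - 15*(-14) + 8*(-6) + 15*9 = 362
sum(yi*x_{i+1}) = 9*(-15) + 5*8 - 14*15 - 6*13 = -383
Area = |362 + 383|/2 = 745/2 = 372.5000

372.5000 sq units


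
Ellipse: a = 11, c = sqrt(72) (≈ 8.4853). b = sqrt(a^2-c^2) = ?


b^2 = 11^2 - (sqrt(72))^2 = 121 - 72 = 49
b = sqrt(49) = 7

b = 7


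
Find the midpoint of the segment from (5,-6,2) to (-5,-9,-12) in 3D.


Mx = (5- 5)/2 = 0
My = (-6- 9)/2 = -7.5000
Mz = (2- 12)/2 = -5.0000

M = (0, -7.5000, -5.0000)


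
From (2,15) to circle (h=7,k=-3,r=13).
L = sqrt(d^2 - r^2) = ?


d = sqrt((2-7)^2 + (15+ 3)^2) = sqrt(25+324) = 18.6815
L = sqrt(349.0000 - 169) = sqrt(180.0000) = 13.4164

13.4164


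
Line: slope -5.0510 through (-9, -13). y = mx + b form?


y + 13 = -5.0510(x + 9)
y = -5.0510x - 13 + 5.0510*(-9)
y = -5.0510x - 58.4590

y = -5.0510x - 58.4590


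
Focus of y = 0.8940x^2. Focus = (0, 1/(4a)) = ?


a = 0.8940
4a = 3.5760
focus = (0, 1/3.5760) = (0, 0.2796)

Focus = (0, 0.2796)


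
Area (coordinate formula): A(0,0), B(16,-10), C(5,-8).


0*(-10+ 8) = 0
16*(-8-0) = -128
5*(0+ 10) = 50
sum = -78
Area = |-78|/2 = 39.0000

39.0000 sq units


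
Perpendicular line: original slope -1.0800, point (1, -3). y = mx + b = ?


Perpendicular slope = -1/m1 = -1/(-1.0800) = 0.9259
b2 = y0 - m2*x0 = -3 + 1/(-1.0800) = -3 - 0.9259 = -3.9259

y = 0.9259x - 3.9259


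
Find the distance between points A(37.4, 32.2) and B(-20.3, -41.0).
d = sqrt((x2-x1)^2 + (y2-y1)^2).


dx = -20.3 - 37.4 = -57.7
dy = -41.0 - 32.2 = -73.2
d = sqrt(3329.29 + 5358.24) = sqrt(8687.53) = 93.2069

93.2069


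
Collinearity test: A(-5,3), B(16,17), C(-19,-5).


-5*(17+ 5) + 16*(-5-3) - 19*(3-17)
= -110 - 128 + 266 = 28

No, not collinear (determinant = 28)


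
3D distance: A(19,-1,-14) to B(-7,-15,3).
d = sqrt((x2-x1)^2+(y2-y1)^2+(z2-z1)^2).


dx=-26, dy=-14, dz=17
d = sqrt(676+196+289) = sqrt(1161) = 34.0735

34.0735


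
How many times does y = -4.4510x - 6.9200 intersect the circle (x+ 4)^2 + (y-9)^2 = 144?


Substitute y = -4.4510x - 6.9200: (x+ 4)^2 + (-4.4510x- 6.9200-9)^2 = 144
Expand to Ax^2 + Bx + C = 0, where b-k = -15.92
A = 1+m^2 = 20.811401
B = 2(m(b-k) - h) = 2(-4.4510*(-15.92) + 4) = 149.71984
C = h^2 + (b-k)^2 - r^2 = 16 + 253.4464 - 144 = 125.4464
disc = B^2-4AC = 22416.0305 - 10442.8613 = 11973.1692
disc > 0

2 intersection points


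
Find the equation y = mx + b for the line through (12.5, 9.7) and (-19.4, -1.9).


m = (-11.6)/(-31.9) = 0.3636
b = y1 - m*x1 = 9.7 - (-11.6*12.5)/(-31.9) = 9.7 - 4.5455 = 5.1545

y = 0.3636x + 5.1545


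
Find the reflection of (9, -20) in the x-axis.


Reflection rule for x-axis: (x, -y)
(9, -20) -> (9, 20)

(9, 20)


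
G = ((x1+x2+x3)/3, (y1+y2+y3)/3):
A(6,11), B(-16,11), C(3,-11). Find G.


Gx = (6- 16+3)/3 = -7/3 = -2.3333
Gy = (11+11- 11)/3 = 11/3 = 3.6667

G = (-2.3333, 3.6667)


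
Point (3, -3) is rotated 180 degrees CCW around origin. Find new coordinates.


cos(180) = -1, sin(180) = 0
x' = 3*(-1) + 3*0 = -3
y' = 3*0 - 3*(-1) = 3

(-3, 3)


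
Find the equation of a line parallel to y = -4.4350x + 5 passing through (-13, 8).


Parallel lines have equal slopes.
m2 = -4.4350
b2 = 8 + 4.4350*(-13) = -49.6550

y = -4.4350x - 49.6550


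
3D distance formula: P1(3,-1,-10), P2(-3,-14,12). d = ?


dx=-6, dy=-13, dz=22
d = sqrt(36+169+484) = sqrt(689) = 26.2488

26.2488


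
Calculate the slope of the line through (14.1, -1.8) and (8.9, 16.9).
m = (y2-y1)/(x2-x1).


dy = 16.9 + 1.8 = 18.7
dx = 8.9 - 14.1 = -5.2
m = 18.7/(-5.2) = -3.5962

m = -3.5962


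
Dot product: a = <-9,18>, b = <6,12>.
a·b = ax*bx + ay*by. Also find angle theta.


a·b = -9*6 + 18*12 = -54 + 216 = 162
|a| = sqrt(81+324) = 20.1246
|b| = sqrt(36+144) = 13.4164
cos(theta) = 162/(sqrt(405)*sqrt(180)) = 162/sqrt(72900) = 0.600000
theta = arccos(162/sqrt(72900)) = 53.1301 degrees

a·b = 162, theta = 53.1301 deg


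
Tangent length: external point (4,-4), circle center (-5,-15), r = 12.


d = sqrt((4+ 5)^2 + (-4+ 15)^2) = sqrt(81+121) = 14.2127
L = sqrt(202.0000 - 144) = sqrt(58.0000) = 7.6158

7.6158


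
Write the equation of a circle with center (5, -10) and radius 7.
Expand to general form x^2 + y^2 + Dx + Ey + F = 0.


(x-5)^2 + (y+ 10)^2 = 7^2
D = -2h = -10, E = -2k = 20
F = h^2+k^2-r^2 = 25+100-49 = 76

x^2 + y^2 - 10x + 20y + 76 = 0


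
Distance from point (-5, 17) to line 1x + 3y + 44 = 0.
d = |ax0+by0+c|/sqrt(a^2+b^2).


|1*(-5) + 3*17 + 44| = |90| = 90
sqrt(1 + 9) = sqrt(10) = 3.1623
d = 90/sqrt(10) = 28.4605

28.4605


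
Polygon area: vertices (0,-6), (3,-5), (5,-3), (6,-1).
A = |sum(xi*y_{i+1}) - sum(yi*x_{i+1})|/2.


sum(xi*y_{i+1}) = 0*(-5) + 3*(-3) + 5*(-1) + 6*(-6) = -50
sum(yi*x_{i+1}) = -6*3 - 5*5 - 3*6 - 1*0 = -61
Area = |-50 + 61|/2 = 11/2 = 5.5000

5.5000 sq units


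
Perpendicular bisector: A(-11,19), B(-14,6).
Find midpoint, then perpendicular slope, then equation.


Midpoint = (-12.5, 12.5)
Slope of AB = dy/dx = -13/(-3) = 4.3333
Perp slope = -dx/dy = -3/13 = -0.2308
b = My - (perp slope)*Mx = 12.5 + (-3*(-12.5))/(-13) = 12.5 - 2.8846 = 9.6154

y = -0.2308x + 9.6154


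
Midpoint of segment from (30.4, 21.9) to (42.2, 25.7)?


Mx = (30.4 + 42.2)/2 = 72.6/2 = 36.3000
My = (21.9 + 25.7)/2 = 47.6/2 = 23.8000

(36.3000, 23.8000)


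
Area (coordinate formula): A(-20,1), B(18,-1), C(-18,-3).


-20*(-1+ 3) = -40
18*(-3-1) = -72
-18*(1+ 1) = -36
sum = -148
Area = |-148|/2 = 74.0000

74.0000 sq units


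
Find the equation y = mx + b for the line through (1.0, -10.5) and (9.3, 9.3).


m = (19.8)/(8.3) = 2.3855
b = y1 - m*x1 = -10.5 - (19.8*1.0)/(8.3) = -10.5 - 2.3855 = -12.8855

y = 2.3855x - 12.8855


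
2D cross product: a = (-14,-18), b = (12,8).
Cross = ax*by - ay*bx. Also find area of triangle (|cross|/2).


cross = -14*8 + 18*12 = -112 + 216 = 104
Triangle area = |104|/2 = 104/2 = 52.0000

cross = 104, triangle area = 52.0000


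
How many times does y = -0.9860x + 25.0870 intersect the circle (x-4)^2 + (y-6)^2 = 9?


Substitute y = -0.9860x + 25.0870: (x-4)^2 + (-0.9860x+25.0870-6)^2 = 9
Expand to Ax^2 + Bx + C = 0, where b-k = 19.087
A = 1+m^2 = 1.972196
B = 2(m(b-k) - h) = 2(-0.9860*19.087 - 4) = -45.639564
C = h^2 + (b-k)^2 - r^2 = 16 + 364.313569 - 9 = 371.313569
disc = B^2-4AC = 2082.9698 - 2929.2125 = -846.2427
disc < 0

0 intersection points


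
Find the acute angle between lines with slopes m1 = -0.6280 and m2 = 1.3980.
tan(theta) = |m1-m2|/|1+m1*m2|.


m1-m2 = -2.026
1+m1*m2 = 0.122056
tan(theta) = |-2.026/0.122056| = 16.598938
theta = arctan(|-2.026/0.122056|) = 86.5524 degrees (acute angle)

86.5524 degrees


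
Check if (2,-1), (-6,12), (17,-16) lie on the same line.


2*(12+ 16) - 6*(-16+ 1) + 17*(-1-12)
= 56 + 90 - 221 = -75

No, not collinear (determinant = -75)


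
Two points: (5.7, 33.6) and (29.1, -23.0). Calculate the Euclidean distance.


dx = 29.1 - 5.7 = 23.4
dy = -23.0 - 33.6 = -56.6
d = sqrt(547.56 + 3203.56) = sqrt(3751.12) = 61.2464

61.2464


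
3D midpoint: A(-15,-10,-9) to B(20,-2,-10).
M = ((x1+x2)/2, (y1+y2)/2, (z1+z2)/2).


Mx = (-15+20)/2 = 2.5000
My = (-10- 2)/2 = -6.0000
Mz = (-9- 10)/2 = -9.5000

M = (2.5000, -6.0000, -9.5000)


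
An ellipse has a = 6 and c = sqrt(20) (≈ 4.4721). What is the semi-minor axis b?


b^2 = 6^2 - (sqrt(20))^2 = 36 - 20 = 16
b = sqrt(16) = 4

b = 4


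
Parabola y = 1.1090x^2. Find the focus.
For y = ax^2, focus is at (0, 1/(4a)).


a = 1.1090
4a = 4.4360
focus = (0, 1/4.4360) = (0, 0.2254)

Focus = (0, 0.2254)


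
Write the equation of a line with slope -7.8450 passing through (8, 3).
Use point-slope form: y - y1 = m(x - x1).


y - 3 = -7.8450(x - 8)
y = -7.8450x + 3 + 7.8450*8
y = -7.8450x + 65.7600

y = -7.8450x + 65.7600


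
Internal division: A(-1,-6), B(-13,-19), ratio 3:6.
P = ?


Px = (3*(-13) + 6*(-1))/9 = -45/9 = -5.0000
Py = (3*(-19) + 6*(-6))/9 = -93/9 = -10.3333

P = (-5.0000, -10.3333)


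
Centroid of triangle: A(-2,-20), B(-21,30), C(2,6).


Gx = (-2- 21+2)/3 = -21/3 = -7.0000
Gy = (-20+30+6)/3 = 16/3 = 5.3333

G = (-7.0000, 5.3333)


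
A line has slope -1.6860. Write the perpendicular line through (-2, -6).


Perpendicular slope = -1/m1 = -1/(-1.6860) = 0.5931
b2 = y0 - m2*x0 = -6 - 2/(-1.6860) = -6 + 1.1862 = -4.8138

y = 0.5931x - 4.8138


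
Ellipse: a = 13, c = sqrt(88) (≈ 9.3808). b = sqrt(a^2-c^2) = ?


b^2 = 13^2 - (sqrt(88))^2 = 169 - 88 = 81
b = sqrt(81) = 9

b = 9


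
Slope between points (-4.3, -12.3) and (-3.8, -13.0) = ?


dy = -13.0 + 12.3 = -0.7
dx = -3.8 + 4.3 = 0.5
m = -0.7/0.5 = -1.4000

m = -1.4000


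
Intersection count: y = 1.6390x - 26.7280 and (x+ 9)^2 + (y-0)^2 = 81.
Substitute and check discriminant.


Substitute y = 1.6390x - 26.7280: (x+ 9)^2 + (1.6390x- 26.7280-0)^2 = 81
Expand to Ax^2 + Bx + C = 0, where b-k = -26.728
A = 1+m^2 = 3.686321
B = 2(m(b-k) - h) = 2(1.6390*(-26.728) + 9) = -69.614384
C = h^2 + (b-k)^2 - r^2 = 81 + 714.385984 - 81 = 714.385984
disc = B^2-4AC = 4846.1625 - 10533.8242 = -5687.6617
disc < 0

0 intersection points


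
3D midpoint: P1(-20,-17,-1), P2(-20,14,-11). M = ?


Mx = (-20- 20)/2 = -20.0000
My = (-17+14)/2 = -1.5000
Mz = (-1- 11)/2 = -6.0000

M = (-20.0000, -1.5000, -6.0000)


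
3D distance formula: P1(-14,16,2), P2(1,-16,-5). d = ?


dx=15, dy=-32, dz=-7
d = sqrt(225+1024+49) = sqrt(1298) = 36.0278

36.0278


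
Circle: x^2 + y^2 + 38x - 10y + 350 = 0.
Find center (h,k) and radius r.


h = -D/2 = -38/2 = -19
k = -E/2 = 10/2 = 5
r^2 = h^2 + k^2 - F = 361 + 25 - 350 = 36
r = 6

Center (-19, 5), radius = 6


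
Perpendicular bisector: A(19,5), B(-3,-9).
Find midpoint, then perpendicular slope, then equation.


Midpoint = (8, -2)
Slope of AB = dy/dx = -14/(-22) = 0.6364
Perp slope = -dx/dy = -22/14 = -1.5714
b = My - (perp slope)*Mx = -2 + (-22*8)/(-14) = -2 + 12.5714 = 10.5714

y = -1.5714x + 10.5714


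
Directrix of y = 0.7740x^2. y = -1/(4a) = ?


a = 0.7740
1/(4a) = 0.3230
directrix: y = -0.3230 = -0.3230

y = -0.3230


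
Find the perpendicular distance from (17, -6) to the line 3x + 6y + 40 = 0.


|3*17 + 6*(-6) + 40| = |55| = 55
sqrt(9 + 36) = sqrt(45) = 6.7082
d = 55/sqrt(45) = 8.1989

8.1989


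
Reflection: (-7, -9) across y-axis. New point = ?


Reflection rule for y-axis: (-x, y)
(-7, -9) -> (7, -9)

(7, -9)


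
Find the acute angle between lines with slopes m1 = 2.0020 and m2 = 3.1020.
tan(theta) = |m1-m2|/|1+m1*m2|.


m1-m2 = -1.1
1+m1*m2 = 7.210204
tan(theta) = |-1.1/7.210204| = 0.152562
theta = arctan(|-1.1/7.210204|) = 8.6742 degrees (acute angle)

8.6742 degrees


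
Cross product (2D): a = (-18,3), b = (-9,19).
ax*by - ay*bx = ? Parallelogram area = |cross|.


cross = -18*19 - 3*(-9) = -342 + 27 = -315
Parallelogram area = |-315| = 315

cross = -315, parallelogram area = 315


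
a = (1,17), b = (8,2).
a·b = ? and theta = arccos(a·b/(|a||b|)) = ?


a·b = 1*8 + 17*2 = 8 + 34 = 42
|a| = sqrt(1+289) = 17.0294
|b| = sqrt(64+4) = 8.2462
cos(theta) = 42/(sqrt(290)*sqrt(68)) = 42/sqrt(19720) = 0.299086
theta = arccos(42/sqrt(19720)) = 72.5973 degrees

a·b = 42, theta = 72.5973 deg


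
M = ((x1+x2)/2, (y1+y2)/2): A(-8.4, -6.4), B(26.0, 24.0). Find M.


Mx = (-8.4 + 26.0)/2 = 17.6/2 = 8.8000
My = (-6.4 + 24.0)/2 = 17.6/2 = 8.8000

(8.8000, 8.8000)


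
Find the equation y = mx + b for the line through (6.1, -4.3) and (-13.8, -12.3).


m = (-8.0)/(-19.9) = 0.4020
b = y1 - m*x1 = -4.3 - (-8.0*6.1)/(-19.9) = -4.3 - 2.4523 = -6.7523

y = 0.4020x - 6.7523


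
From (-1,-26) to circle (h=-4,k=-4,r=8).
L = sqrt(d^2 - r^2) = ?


d = sqrt((-1+ 4)^2 + (-26+ 4)^2) = sqrt(9+484) = 22.2036
L = sqrt(493.0000 - 64) = sqrt(429.0000) = 20.7123

20.7123


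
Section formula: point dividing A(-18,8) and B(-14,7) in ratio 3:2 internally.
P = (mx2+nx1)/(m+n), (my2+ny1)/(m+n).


Px = (3*(-14) + 2*(-18))/5 = -78/5 = -15.6000
Py = (3*7 + 2*8)/5 = 37/5 = 7.4000

P = (-15.6000, 7.4000)


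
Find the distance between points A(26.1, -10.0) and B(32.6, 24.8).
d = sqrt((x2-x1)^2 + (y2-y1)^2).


dx = 32.6 - 26.1 = 6.5
dy = 24.8 + 10.0 = 34.8
d = sqrt(42.25 + 1211.04) = sqrt(1253.29) = 35.4018

35.4018


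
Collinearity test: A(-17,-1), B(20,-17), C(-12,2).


-17*(-17-2) + 20*(2+ 1) - 12*(-1+ 17)
= 323 + 60 - 192 = 191

No, not collinear (determinant = 191)


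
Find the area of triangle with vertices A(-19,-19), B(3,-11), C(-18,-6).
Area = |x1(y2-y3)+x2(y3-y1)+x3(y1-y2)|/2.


-19*(-11+ 6) = 95
3*(-6+ 19) = 39
-18*(-19+ 11) = 144
sum = 278
Area = |278|/2 = 139.0000

139.0000 sq units


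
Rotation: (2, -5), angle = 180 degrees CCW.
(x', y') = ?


cos(180) = -1, sin(180) = 0
x' = 2*(-1) + 5*0 = -2
y' = 2*0 - 5*(-1) = 5

(-2, 5)


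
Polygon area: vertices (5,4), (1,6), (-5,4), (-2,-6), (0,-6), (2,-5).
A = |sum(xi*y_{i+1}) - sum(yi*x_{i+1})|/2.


sum(xi*y_{i+1}) = 5*6 + 1*4 - 5*(-6) - 2*(-6) + 0*(-5) + 2*4 = 84
sum(yi*x_{i+1}) = 4*1 + 6*(-5) + 4*(-2) - 6*0 - 6*2 - 5*5 = -71
Area = |84 + 71|/2 = 155/2 = 77.5000

77.5000 sq units


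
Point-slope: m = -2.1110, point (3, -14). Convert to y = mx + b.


y + 14 = -2.1110(x - 3)
y = -2.1110x - 14 + 2.1110*3
y = -2.1110x - 7.6670

y = -2.1110x - 7.6670


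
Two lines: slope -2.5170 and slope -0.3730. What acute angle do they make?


m1-m2 = -2.144
1+m1*m2 = 1.938841
tan(theta) = |-2.144/1.938841| = 1.105815
theta = arctan(|-2.144/1.938841|) = 47.8766 degrees (acute angle)

47.8766 degrees


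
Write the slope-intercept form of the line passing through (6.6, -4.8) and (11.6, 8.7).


m = (13.5)/(5.0) = 2.7000
b = y1 - m*x1 = -4.8 - (13.5*6.6)/(5.0) = -4.8 - 17.8200 = -22.6200

y = 2.7000x - 22.6200


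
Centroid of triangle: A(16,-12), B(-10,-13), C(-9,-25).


Gx = (16- 10- 9)/3 = -3/3 = -1.0000
Gy = (-12- 13- 25)/3 = -50/3 = -16.6667

G = (-1.0000, -16.6667)


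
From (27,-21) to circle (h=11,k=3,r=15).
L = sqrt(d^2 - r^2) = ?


d = sqrt((27-11)^2 + (-21-3)^2) = sqrt(256+576) = 28.8444
L = sqrt(832.0000 - 225) = sqrt(607.0000) = 24.6374

24.6374


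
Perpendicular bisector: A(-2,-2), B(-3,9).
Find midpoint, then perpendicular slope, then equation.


Midpoint = (-2.5, 3.5)
Slope of AB = dy/dx = 11/(-1) = -11.0000
Perp slope = -dx/dy = 1/11 = 0.0909
b = My - (perp slope)*Mx = 3.5 + (-1*(-2.5))/11 = 3.5 + 0.2273 = 3.7273

y = 0.0909x + 3.7273


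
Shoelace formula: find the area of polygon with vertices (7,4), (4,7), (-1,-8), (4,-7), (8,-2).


sum(xi*y_{i+1}) = 7*7 + 4*(-8) - 1*(-7) + 4*(-2) + 8*4 = 48
sum(yi*x_{i+1}) = 4*4 + 7*(-1) - 8*4 - 7*8 - 2*7 = -93
Area = |48 + 93|/2 = 141/2 = 70.5000

70.5000 sq units


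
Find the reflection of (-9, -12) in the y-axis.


Reflection rule for y-axis: (-x, y)
(-9, -12) -> (9, -12)

(9, -12)


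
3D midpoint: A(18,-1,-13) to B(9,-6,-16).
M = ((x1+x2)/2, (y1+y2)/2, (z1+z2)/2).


Mx = (18+9)/2 = 13.5000
My = (-1- 6)/2 = -3.5000
Mz = (-13- 16)/2 = -14.5000

M = (13.5000, -3.5000, -14.5000)


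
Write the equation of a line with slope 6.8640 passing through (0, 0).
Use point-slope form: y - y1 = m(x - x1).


y - 0 = 6.8640(x - 0)
y = 6.8640x + 0 - 6.8640*0
y = 6.8640x + 0

y = 6.8640x + 0


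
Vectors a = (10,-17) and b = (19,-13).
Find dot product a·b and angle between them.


a·b = 10*19 - 17*(-13) = 190 + 221 = 411
|a| = sqrt(100+289) = 19.7231
|b| = sqrt(361+169) = 23.0217
cos(theta) = 411/(sqrt(389)*sqrt(530)) = 411/sqrt(206170) = 0.905168
theta = arccos(411/sqrt(206170)) = 25.1541 degrees

a·b = 411, theta = 25.1541 deg


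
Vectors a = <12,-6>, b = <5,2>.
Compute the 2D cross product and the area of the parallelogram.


cross = 12*2 + 6*5 = 24 + 30 = 54
Parallelogram area = |54| = 54

cross = 54, parallelogram area = 54


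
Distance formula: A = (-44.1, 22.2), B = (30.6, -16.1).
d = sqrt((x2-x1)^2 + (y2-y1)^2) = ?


dx = 30.6 + 44.1 = 74.7
dy = -16.1 - 22.2 = -38.3
d = sqrt(5580.09 + 1466.89) = sqrt(7046.98) = 83.9463

83.9463


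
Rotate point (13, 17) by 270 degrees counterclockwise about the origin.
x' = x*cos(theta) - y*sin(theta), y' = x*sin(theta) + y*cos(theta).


cos(270) = 0, sin(270) = -1
x' = 13*0 - 17*(-1) = 17
y' = 13*(-1) + 17*0 = -13

(17, -13)


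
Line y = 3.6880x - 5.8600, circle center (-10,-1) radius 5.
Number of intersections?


Substitute y = 3.6880x - 5.8600: (x+ 10)^2 + (3.6880x- 5.8600+ 1)^2 = 25
Expand to Ax^2 + Bx + C = 0, where b-k = -4.86
A = 1+m^2 = 14.601344
B = 2(m(b-k) - h) = 2(3.6880*(-4.86) + 10) = -15.84736
C = h^2 + (b-k)^2 - r^2 = 100 + 23.6196 - 25 = 98.6196
disc = B^2-4AC = 251.1388 - 5759.9148 = -5508.7760
disc < 0

0 intersection points


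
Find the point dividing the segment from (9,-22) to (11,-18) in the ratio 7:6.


Px = (7*11 + 6*9)/13 = 131/13 = 10.0769
Py = (7*(-18) + 6*(-22))/13 = -258/13 = -19.8462

P = (10.0769, -19.8462)


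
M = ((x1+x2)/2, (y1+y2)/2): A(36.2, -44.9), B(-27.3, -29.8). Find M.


Mx = (36.2 - 27.3)/2 = 8.9/2 = 4.4500
My = (-44.9 - 29.8)/2 = -74.7/2 = -37.3500

(4.4500, -37.3500)


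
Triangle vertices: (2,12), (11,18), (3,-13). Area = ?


2*(18+ 13) = 62
11*(-13-12) = -275
3*(12-18) = -18
sum = -231
Area = |-231|/2 = 115.5000

115.5000 sq units


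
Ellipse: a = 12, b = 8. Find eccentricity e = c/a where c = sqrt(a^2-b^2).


c = sqrt(144-64) = sqrt(80) = 8.9443
e = c/a = sqrt(80)/12 = 0.7454

e = 0.7454


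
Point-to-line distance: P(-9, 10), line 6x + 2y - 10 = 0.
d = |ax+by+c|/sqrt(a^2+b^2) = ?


|6*(-9) + 2*10 - 10| = |-44| = 44
sqrt(36 + 4) = sqrt(40) = 6.3246
d = 44/sqrt(40) = 6.9570

6.9570


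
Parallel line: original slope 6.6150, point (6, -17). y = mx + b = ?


Parallel lines have equal slopes.
m2 = 6.6150
b2 = -17 - 6.6150*6 = -56.6900

y = 6.6150x - 56.6900


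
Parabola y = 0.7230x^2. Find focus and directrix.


a = 0.7230
1/(4a) = 0.3458
Focus = (0, 0.3458)
Directrix: y = -0.3458

Focus = (0, 0.3458), Directrix: y = -0.3458


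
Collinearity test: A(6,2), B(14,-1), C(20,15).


6*(-1-15) + 14*(15-2) + 20*(2+ 1)
= -96 + 182 + 60 = 146

No, not collinear (determinant = 146)


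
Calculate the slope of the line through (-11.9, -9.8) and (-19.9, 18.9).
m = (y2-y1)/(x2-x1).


dy = 18.9 + 9.8 = 28.7
dx = -19.9 + 11.9 = -8
m = 28.7/(-8) = -3.5875

m = -3.5875


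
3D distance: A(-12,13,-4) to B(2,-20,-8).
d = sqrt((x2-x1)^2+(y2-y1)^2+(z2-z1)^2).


dx=14, dy=-33, dz=-4
d = sqrt(196+1089+16) = sqrt(1301) = 36.0694

36.0694


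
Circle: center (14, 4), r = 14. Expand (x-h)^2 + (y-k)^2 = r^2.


(x-14)^2 + (y-4)^2 = 14^2
D = -2h = -28, E = -2k = -8
F = h^2+k^2-r^2 = 196+16-196 = 16

x^2 + y^2 - 28x - 8y + 16 = 0


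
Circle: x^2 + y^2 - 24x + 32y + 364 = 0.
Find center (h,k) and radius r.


h = -D/2 = 24/2 = 12
k = -E/2 = -32/2 = -16
r^2 = h^2 + k^2 - F = 144 + 256 - 364 = 36
r = 6

Center (12, -16), radius = 6


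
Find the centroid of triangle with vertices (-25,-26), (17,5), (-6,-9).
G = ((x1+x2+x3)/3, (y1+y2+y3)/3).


Gx = (-25+17- 6)/3 = -14/3 = -4.6667
Gy = (-26+5- 9)/3 = -30/3 = -10.0000

G = (-4.6667, -10.0000)


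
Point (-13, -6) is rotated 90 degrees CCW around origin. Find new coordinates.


cos(90) = 0, sin(90) = 1
x' = -13*0 + 6*1 = 6
y' = -13*1 - 6*0 = -13

(6, -13)


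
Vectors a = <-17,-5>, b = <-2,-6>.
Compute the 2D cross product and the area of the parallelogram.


cross = -17*(-6) + 5*(-2) = 102 - 10 = 92
Parallelogram area = |92| = 92

cross = 92, parallelogram area = 92


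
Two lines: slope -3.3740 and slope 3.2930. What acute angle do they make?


m1-m2 = -6.667
1+m1*m2 = -10.110582
tan(theta) = |-6.667/(-10.110582)| = 0.659408
theta = arctan(|-6.667/(-10.110582)|) = 33.4012 degrees (acute angle)

33.4012 degrees


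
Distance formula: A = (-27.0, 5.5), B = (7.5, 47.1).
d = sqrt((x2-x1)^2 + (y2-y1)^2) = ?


dx = 7.5 + 27.0 = 34.5
dy = 47.1 - 5.5 = 41.6
d = sqrt(1190.25 + 1730.56) = sqrt(2920.81) = 54.0445

54.0445


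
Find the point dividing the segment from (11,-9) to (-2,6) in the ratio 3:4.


Px = (3*(-2) + 4*11)/7 = 38/7 = 5.4286
Py = (3*6 + 4*(-9))/7 = -18/7 = -2.5714

P = (5.4286, -2.5714)


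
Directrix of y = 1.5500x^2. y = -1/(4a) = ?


a = 1.5500
1/(4a) = 0.1613
directrix: y = -0.1613 = -0.1613

y = -0.1613


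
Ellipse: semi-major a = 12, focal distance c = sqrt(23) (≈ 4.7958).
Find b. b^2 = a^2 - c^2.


b^2 = 12^2 - (sqrt(23))^2 = 144 - 23 = 121
b = sqrt(121) = 11

b = 11


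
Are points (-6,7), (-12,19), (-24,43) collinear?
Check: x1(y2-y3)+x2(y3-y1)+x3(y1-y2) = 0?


-6*(19-43) - 12*(43-7) - 24*(7-19)
= 144 - 432 + 288 = 0

Yes, collinear (determinant = 0)


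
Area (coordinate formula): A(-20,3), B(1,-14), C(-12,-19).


-20*(-14+ 19) = -100
1*(-19-3) = -22
-12*(3+ 14) = -204
sum = -326
Area = |-326|/2 = 163.0000

163.0000 sq units


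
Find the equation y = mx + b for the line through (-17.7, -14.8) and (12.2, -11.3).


m = (3.5)/(29.9) = 0.1171
b = y1 - m*x1 = -14.8 - (3.5*(-17.7))/(29.9) = -14.8 + 2.0719 = -12.7281

y = 0.1171x - 12.7281


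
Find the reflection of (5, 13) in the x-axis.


Reflection rule for x-axis: (x, -y)
(5, 13) -> (5, -13)

(5, -13)


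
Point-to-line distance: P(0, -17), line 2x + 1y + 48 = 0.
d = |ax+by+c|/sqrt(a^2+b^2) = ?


|2*0 + 1*(-17) + 48| = |31| = 31
sqrt(4 + 1) = sqrt(5) = 2.2361
d = 31/sqrt(5) = 13.8636

13.8636


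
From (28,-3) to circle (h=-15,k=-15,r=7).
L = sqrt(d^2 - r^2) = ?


d = sqrt((28+ 15)^2 + (-3+ 15)^2) = sqrt(1849+144) = 44.6430
L = sqrt(1993.0000 - 49) = sqrt(1944.0000) = 44.0908

44.0908


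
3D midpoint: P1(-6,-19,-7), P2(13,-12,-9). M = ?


Mx = (-6+13)/2 = 3.5000
My = (-19- 12)/2 = -15.5000
Mz = (-7- 9)/2 = -8.0000

M = (3.5000, -15.5000, -8.0000)


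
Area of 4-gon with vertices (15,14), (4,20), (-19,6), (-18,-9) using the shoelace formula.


sum(xi*y_{i+1}) = 15*20 + 4*6 - 19*(-9) - 18*14 = 243
sum(yi*x_{i+1}) = 14*4 + 20*(-19) + 6*(-18) - 9*15 = -567
Area = |243 + 567|/2 = 810/2 = 405.0000

405.0000 sq units


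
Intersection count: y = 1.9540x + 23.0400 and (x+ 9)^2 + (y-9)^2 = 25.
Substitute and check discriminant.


Substitute y = 1.9540x + 23.0400: (x+ 9)^2 + (1.9540x+23.0400-9)^2 = 25
Expand to Ax^2 + Bx + C = 0, where b-k = 14.04
A = 1+m^2 = 4.818116
B = 2(m(b-k) - h) = 2(1.9540*14.04 + 9) = 72.86832
C = h^2 + (b-k)^2 - r^2 = 81 + 197.1216 - 25 = 253.1216
disc = B^2-4AC = 5309.7921 - 4878.2769 = 431.5152
disc > 0

2 intersection points


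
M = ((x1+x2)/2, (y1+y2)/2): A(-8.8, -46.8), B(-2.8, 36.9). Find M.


Mx = (-8.8 - 2.8)/2 = -11.6/2 = -5.8000
My = (-46.8 + 36.9)/2 = -9.9/2 = -4.9500

(-5.8000, -4.9500)


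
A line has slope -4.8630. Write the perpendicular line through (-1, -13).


Perpendicular slope = -1/m1 = -1/(-4.8630) = 0.2056
b2 = y0 - m2*x0 = -13 - 1/(-4.8630) = -13 + 0.2056 = -12.7944

y = 0.2056x - 12.7944


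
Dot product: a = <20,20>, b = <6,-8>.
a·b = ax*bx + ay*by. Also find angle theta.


a·b = 20*6 + 20*(-8) = 120 - 160 = -40
|a| = sqrt(400+400) = 28.2843
|b| = sqrt(36+64) = 10.0000
cos(theta) = -40/(sqrt(800)*sqrt(100)) = -40/sqrt(80000) = -0.141421
theta = arccos(-40/sqrt(80000)) = 98.1301 degrees

a·b = -40, theta = 98.1301 deg


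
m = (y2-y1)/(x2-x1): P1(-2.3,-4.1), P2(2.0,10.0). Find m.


dy = 10.0 + 4.1 = 14.1
dx = 2.0 + 2.3 = 4.3
m = 14.1/4.3 = 3.2791

m = 3.2791


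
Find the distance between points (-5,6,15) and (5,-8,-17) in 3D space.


dx=10, dy=-14, dz=-32
d = sqrt(100+196+1024) = sqrt(1320) = 36.3318

36.3318


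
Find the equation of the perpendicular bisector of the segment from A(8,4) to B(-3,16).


Midpoint = (2.5, 10)
Slope of AB = dy/dx = 12/(-11) = -1.0909
Perp slope = -dx/dy = 11/12 = 0.9167
b = My - (perp slope)*Mx = 10 + (-11*2.5)/12 = 10 - 2.2917 = 7.7083

y = 0.9167x + 7.7083


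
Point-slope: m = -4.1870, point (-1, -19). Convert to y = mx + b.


y + 19 = -4.1870(x + 1)
y = -4.1870x - 19 + 4.1870*(-1)
y = -4.1870x - 23.1870

y = -4.1870x - 23.1870


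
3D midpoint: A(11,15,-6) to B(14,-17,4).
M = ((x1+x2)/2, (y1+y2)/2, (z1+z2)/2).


Mx = (11+14)/2 = 12.5000
My = (15- 17)/2 = -1.0000
Mz = (-6+4)/2 = -1.0000

M = (12.5000, -1.0000, -1.0000)


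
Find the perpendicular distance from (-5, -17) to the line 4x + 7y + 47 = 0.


|4*(-5) + 7*(-17) + 47| = |-92| = 92
sqrt(16 + 49) = sqrt(65) = 8.0623
d = 92/sqrt(65) = 11.4112

11.4112


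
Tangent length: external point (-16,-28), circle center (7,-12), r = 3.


d = sqrt((-16-7)^2 + (-28+ 12)^2) = sqrt(529+256) = 28.0179
L = sqrt(785.0000 - 9) = sqrt(776.0000) = 27.8568

27.8568


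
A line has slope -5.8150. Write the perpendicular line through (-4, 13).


Perpendicular slope = -1/m1 = -1/(-5.8150) = 0.1720
b2 = y0 - m2*x0 = 13 - 4/(-5.8150) = 13 + 0.6879 = 13.6879

y = 0.1720x + 13.6879


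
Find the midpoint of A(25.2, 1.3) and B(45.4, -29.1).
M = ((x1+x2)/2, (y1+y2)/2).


Mx = (25.2 + 45.4)/2 = 70.6/2 = 35.3000
My = (1.3 - 29.1)/2 = -27.8/2 = -13.9000

(35.3000, -13.9000)


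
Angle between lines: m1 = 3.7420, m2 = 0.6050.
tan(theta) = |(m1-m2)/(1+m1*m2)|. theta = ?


m1-m2 = 3.137
1+m1*m2 = 3.26391
tan(theta) = |3.137/3.26391| = 0.961117
theta = arctan(|3.137/3.26391|) = 43.8642 degrees (acute angle)

43.8642 degrees


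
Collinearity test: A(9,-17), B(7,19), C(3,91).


9*(19-91) + 7*(91+ 17) + 3*(-17-19)
= -648 + 756 - 108 = 0

Yes, collinear (determinant = 0)


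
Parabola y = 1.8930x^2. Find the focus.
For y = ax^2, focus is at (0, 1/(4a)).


a = 1.8930
4a = 7.5720
focus = (0, 1/7.5720) = (0, 0.1321)

Focus = (0, 0.1321)


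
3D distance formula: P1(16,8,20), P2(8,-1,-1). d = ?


dx=-8, dy=-9, dz=-21
d = sqrt(64+81+441) = sqrt(586) = 24.2074

24.2074


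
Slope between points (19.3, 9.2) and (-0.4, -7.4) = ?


dy = -7.4 - 9.2 = -16.6
dx = -0.4 - 19.3 = -19.7
m = -16.6/(-19.7) = 0.8426

m = 0.8426


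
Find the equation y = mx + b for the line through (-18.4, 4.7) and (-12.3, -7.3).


m = (-12.0)/(6.1) = -1.9672
b = y1 - m*x1 = 4.7 - (-12.0*(-18.4))/(6.1) = 4.7 - 36.1967 = -31.4967

y = -1.9672x - 31.4967


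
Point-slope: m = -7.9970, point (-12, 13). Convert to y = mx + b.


y - 13 = -7.9970(x + 12)
y = -7.9970x + 13 + 7.9970*(-12)
y = -7.9970x - 82.9640

y = -7.9970x - 82.9640


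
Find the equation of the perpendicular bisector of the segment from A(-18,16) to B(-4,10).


Midpoint = (-11, 13)
Slope of AB = dy/dx = -6/14 = -0.4286
Perp slope = -dx/dy = 14/6 = 2.3333
b = My - (perp slope)*Mx = 13 + (14*(-11))/(-6) = 13 + 25.6667 = 38.6667

y = 2.3333x + 38.6667


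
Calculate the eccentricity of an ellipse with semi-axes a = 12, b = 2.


c = sqrt(144-4) = sqrt(140) = 11.8322
e = c/a = sqrt(140)/12 = 0.9860

e = 0.9860


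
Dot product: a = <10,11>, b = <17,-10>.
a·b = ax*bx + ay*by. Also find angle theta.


a·b = 10*17 + 11*(-10) = 170 - 110 = 60
|a| = sqrt(100+121) = 14.8661
|b| = sqrt(289+100) = 19.7231
cos(theta) = 60/(sqrt(221)*sqrt(389)) = 60/sqrt(85969) = 0.204635
theta = arccos(60/sqrt(85969)) = 78.1919 degrees

a·b = 60, theta = 78.1919 deg


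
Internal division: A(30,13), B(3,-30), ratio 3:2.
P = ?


Px = (3*3 + 2*30)/5 = 69/5 = 13.8000
Py = (3*(-30) + 2*13)/5 = -64/5 = -12.8000

P = (13.8000, -12.8000)


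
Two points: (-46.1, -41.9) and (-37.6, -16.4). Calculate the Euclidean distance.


dx = -37.6 + 46.1 = 8.5
dy = -16.4 + 41.9 = 25.5
d = sqrt(72.25 + 650.25) = sqrt(722.5) = 26.8794

26.8794


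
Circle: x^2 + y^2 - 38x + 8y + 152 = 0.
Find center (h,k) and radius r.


h = -D/2 = 38/2 = 19
k = -E/2 = -8/2 = -4
r^2 = h^2 + k^2 - F = 361 + 16 - 152 = 225
r = 15

Center (19, -4), radius = 15


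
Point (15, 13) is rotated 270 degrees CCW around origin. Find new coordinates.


cos(270) = 0, sin(270) = -1
x' = 15*0 - 13*(-1) = 13
y' = 15*(-1) + 13*0 = -15

(13, -15)


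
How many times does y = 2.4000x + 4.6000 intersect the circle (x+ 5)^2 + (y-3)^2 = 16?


Substitute y = 2.4000x + 4.6000: (x+ 5)^2 + (2.4000x+4.6000-3)^2 = 16
Expand to Ax^2 + Bx + C = 0, where b-k = 1.6
A = 1+m^2 = 6.76
B = 2(m(b-k) - h) = 2(2.4000*1.6 + 5) = 17.68
C = h^2 + (b-k)^2 - r^2 = 25 + 2.56 - 16 = 11.56
disc = B^2-4AC = 312.5824 - 312.5824 = 0
disc = 0

1 intersection point (tangent)


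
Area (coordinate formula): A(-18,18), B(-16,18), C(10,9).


-18*(18-9) = -162
-16*(9-18) = 144
10*(18-18) = 0
sum = -18
Area = |-18|/2 = 9.0000

9.0000 sq units


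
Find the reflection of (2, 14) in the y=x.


Reflection rule for y=x: (y, x)
(2, 14) -> (14, 2)

(14, 2)


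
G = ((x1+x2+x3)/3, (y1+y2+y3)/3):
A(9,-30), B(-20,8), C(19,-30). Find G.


Gx = (9- 20+19)/3 = 8/3 = 2.6667
Gy = (-30+8- 30)/3 = -52/3 = -17.3333

G = (2.6667, -17.3333)


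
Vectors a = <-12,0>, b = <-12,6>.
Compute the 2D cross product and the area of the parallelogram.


cross = -12*6 - 0*(-12) = -72 - 0 = -72
Parallelogram area = |-72| = 72

cross = -72, parallelogram area = 72


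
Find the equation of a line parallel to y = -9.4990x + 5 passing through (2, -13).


Parallel lines have equal slopes.
m2 = -9.4990
b2 = -13 + 9.4990*2 = 5.9980

y = -9.4990x + 5.9980


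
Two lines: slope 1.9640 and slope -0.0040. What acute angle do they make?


m1-m2 = 1.968
1+m1*m2 = 0.992144
tan(theta) = |1.968/0.992144| = 1.983583
theta = arctan(|1.968/0.992144|) = 63.2456 degrees (acute angle)

63.2456 degrees


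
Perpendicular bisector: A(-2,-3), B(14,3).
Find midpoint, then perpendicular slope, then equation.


Midpoint = (6, 0)
Slope of AB = dy/dx = 6/16 = 0.3750
Perp slope = -dx/dy = -16/6 = -2.6667
b = My - (perp slope)*Mx = 0 + (16*6)/6 = 0 + 16.0000 = 16.0000

y = -2.6667x + 16.0000


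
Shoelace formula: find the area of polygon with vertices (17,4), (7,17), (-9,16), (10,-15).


sum(xi*y_{i+1}) = 17*17 + 7*16 - 9*(-15) + 10*4 = 576
sum(yi*x_{i+1}) = 4*7 + 17*(-9) + 16*10 - 15*17 = -220
Area = |576 + 220|/2 = 796/2 = 398.0000

398.0000 sq units


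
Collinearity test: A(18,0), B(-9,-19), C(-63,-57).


18*(-19+ 57) - 9*(-57-0) - 63*(0+ 19)
= 684 + 513 - 1197 = 0

Yes, collinear (determinant = 0)


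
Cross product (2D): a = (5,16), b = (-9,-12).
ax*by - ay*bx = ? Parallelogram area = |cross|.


cross = 5*(-12) - 16*(-9) = -60 + 144 = 84
Parallelogram area = |84| = 84

cross = 84, parallelogram area = 84


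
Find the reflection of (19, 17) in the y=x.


Reflection rule for y=x: (y, x)
(19, 17) -> (17, 19)

(17, 19)


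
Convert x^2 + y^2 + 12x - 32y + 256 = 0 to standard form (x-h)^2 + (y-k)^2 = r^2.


h = -D/2 = -12/2 = -6
k = -E/2 = 32/2 = 16
r^2 = h^2 + k^2 - F = 36 + 256 - 256 = 36
r = 6

Center (-6, 16), radius = 6


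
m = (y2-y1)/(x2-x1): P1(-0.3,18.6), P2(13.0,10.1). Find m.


dy = 10.1 - 18.6 = -8.5
dx = 13.0 + 0.3 = 13.3
m = -8.5/13.3 = -0.6391

m = -0.6391


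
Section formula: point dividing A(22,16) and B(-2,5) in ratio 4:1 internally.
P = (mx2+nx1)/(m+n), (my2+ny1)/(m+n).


Px = (4*(-2) + 1*22)/5 = 14/5 = 2.8000
Py = (4*5 + 1*16)/5 = 36/5 = 7.2000

P = (2.8000, 7.2000)


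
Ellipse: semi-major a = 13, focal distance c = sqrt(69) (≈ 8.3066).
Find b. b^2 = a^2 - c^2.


b^2 = 13^2 - (sqrt(69))^2 = 169 - 69 = 100
b = sqrt(100) = 10

b = 10


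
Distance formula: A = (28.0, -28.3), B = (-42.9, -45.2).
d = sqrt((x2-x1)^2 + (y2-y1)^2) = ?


dx = -42.9 - 28.0 = -70.9
dy = -45.2 + 28.3 = -16.9
d = sqrt(5026.81 + 285.61) = sqrt(5312.42) = 72.8863

72.8863


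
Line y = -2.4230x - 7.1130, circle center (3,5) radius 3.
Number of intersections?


Substitute y = -2.4230x - 7.1130: (x-3)^2 + (-2.4230x- 7.1130-5)^2 = 9
Expand to Ax^2 + Bx + C = 0, where b-k = -12.113
A = 1+m^2 = 6.870929
B = 2(m(b-k) - h) = 2(-2.4230*(-12.113) - 3) = 52.699598
C = h^2 + (b-k)^2 - r^2 = 9 + 146.724769 - 9 = 146.724769
disc = B^2-4AC = 2777.2476 - 4032.5419 = -1255.2943
disc < 0

0 intersection points


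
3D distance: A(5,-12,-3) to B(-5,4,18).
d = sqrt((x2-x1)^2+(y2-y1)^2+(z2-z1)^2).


dx=-10, dy=16, dz=21
d = sqrt(100+256+441) = sqrt(797) = 28.2312

28.2312


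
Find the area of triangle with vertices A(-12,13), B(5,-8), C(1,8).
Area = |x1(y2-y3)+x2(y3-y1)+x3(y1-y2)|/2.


-12*(-8-8) = 192
5*(8-13) = -25
1*(13+ 8) = 21
sum = 188
Area = |188|/2 = 94.0000

94.0000 sq units


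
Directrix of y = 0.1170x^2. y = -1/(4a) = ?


a = 0.1170
1/(4a) = 2.1368
directrix: y = -2.1368 = -2.1368

y = -2.1368


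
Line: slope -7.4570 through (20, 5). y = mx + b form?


y - 5 = -7.4570(x - 20)
y = -7.4570x + 5 + 7.4570*20
y = -7.4570x + 154.1400

y = -7.4570x + 154.1400


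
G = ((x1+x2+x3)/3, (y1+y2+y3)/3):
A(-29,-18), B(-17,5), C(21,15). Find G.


Gx = (-29- 17+21)/3 = -25/3 = -8.3333
Gy = (-18+5+15)/3 = 2/3 = 0.6667

G = (-8.3333, 0.6667)


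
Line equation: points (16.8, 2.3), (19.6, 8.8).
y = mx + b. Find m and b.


m = (6.5)/(2.8) = 2.3214
b = y1 - m*x1 = 2.3 - (6.5*16.8)/(2.8) = 2.3 - 39.0000 = -36.7000

y = 2.3214x - 36.7000


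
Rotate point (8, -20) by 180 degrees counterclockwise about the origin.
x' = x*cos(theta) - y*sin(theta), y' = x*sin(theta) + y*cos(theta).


cos(180) = -1, sin(180) = 0
x' = 8*(-1) + 20*0 = -8
y' = 8*0 - 20*(-1) = 20

(-8, 20)


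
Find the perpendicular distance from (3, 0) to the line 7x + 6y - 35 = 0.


|7*3 + 6*0 - 35| = |-14| = 14
sqrt(49 + 36) = sqrt(85) = 9.2195
d = 14/sqrt(85) = 1.5185

1.5185


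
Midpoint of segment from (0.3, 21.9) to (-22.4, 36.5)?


Mx = (0.3 - 22.4)/2 = -22.1/2 = -11.0500
My = (21.9 + 36.5)/2 = 58.4/2 = 29.2000

(-11.0500, 29.2000)


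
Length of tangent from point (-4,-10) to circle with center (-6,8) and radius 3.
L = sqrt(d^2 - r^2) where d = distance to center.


d = sqrt((-4+ 6)^2 + (-10-8)^2) = sqrt(4+324) = 18.1108
L = sqrt(328.0000 - 9) = sqrt(319.0000) = 17.8606

17.8606


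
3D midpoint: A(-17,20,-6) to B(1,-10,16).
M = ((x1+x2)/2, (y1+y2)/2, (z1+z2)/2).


Mx = (-17+1)/2 = -8.0000
My = (20- 10)/2 = 5.0000
Mz = (-6+16)/2 = 5.0000

M = (-8.0000, 5.0000, 5.0000)


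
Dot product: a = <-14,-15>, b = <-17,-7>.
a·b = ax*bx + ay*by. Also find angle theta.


a·b = -14*(-17) - 15*(-7) = 238 + 105 = 343
|a| = sqrt(196+225) = 20.5183
|b| = sqrt(289+49) = 18.3848
cos(theta) = 343/(sqrt(421)*sqrt(338)) = 343/sqrt(142298) = 0.909274
theta = arccos(343/sqrt(142298)) = 24.5948 degrees

a·b = 343, theta = 24.5948 deg


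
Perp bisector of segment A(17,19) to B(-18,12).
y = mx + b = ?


Midpoint = (-0.5, 15.5)
Slope of AB = dy/dx = -7/(-35) = 0.2000
Perp slope = -dx/dy = -35/7 = -5.0000
b = My - (perp slope)*Mx = 15.5 + (-35*(-0.5))/(-7) = 15.5 - 2.5000 = 13.0000

y = -5.0000x + 13.0000


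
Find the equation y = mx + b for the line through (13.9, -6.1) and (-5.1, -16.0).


m = (-9.9)/(-19.0) = 0.5211
b = y1 - m*x1 = -6.1 - (-9.9*13.9)/(-19.0) = -6.1 - 7.2426 = -13.3426

y = 0.5211x - 13.3426


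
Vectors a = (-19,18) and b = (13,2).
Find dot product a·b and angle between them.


a·b = -19*13 + 18*2 = -247 + 36 = -211
|a| = sqrt(361+324) = 26.1725
|b| = sqrt(169+4) = 13.1529
cos(theta) = -211/(sqrt(685)*sqrt(173)) = -211/sqrt(118505) = -0.612935
theta = arccos(-211/sqrt(118505)) = 127.8020 degrees

a·b = -211, theta = 127.8020 deg
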